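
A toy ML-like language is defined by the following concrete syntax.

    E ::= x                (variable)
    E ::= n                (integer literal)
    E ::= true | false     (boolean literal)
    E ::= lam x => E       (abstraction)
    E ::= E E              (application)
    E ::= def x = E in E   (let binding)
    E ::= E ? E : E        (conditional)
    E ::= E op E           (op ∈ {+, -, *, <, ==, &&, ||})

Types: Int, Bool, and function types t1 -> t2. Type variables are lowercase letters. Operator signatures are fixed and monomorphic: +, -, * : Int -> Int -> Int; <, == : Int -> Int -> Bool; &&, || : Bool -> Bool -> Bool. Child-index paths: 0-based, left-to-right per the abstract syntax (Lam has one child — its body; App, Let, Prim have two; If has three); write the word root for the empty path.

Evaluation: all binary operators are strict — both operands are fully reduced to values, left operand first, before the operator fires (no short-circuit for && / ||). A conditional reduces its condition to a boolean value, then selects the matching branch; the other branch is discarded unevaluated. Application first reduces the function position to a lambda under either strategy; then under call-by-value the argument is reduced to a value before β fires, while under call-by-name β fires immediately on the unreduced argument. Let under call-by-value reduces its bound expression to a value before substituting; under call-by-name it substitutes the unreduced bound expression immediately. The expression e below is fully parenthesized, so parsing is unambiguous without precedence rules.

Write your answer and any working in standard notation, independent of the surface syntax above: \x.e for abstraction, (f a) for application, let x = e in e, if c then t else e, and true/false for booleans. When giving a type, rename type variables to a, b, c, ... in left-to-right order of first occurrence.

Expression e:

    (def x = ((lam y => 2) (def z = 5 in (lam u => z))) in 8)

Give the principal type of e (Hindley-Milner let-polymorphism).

Answer: Int

Working:
\y._ : a -> Int
let z : Int
z : Int
\u._ : b -> Int
  unify a -> Int ~ (b -> Int) -> c
  unify a ~ b -> Int
  unify Int ~ c
_ _ : Int
let x : Int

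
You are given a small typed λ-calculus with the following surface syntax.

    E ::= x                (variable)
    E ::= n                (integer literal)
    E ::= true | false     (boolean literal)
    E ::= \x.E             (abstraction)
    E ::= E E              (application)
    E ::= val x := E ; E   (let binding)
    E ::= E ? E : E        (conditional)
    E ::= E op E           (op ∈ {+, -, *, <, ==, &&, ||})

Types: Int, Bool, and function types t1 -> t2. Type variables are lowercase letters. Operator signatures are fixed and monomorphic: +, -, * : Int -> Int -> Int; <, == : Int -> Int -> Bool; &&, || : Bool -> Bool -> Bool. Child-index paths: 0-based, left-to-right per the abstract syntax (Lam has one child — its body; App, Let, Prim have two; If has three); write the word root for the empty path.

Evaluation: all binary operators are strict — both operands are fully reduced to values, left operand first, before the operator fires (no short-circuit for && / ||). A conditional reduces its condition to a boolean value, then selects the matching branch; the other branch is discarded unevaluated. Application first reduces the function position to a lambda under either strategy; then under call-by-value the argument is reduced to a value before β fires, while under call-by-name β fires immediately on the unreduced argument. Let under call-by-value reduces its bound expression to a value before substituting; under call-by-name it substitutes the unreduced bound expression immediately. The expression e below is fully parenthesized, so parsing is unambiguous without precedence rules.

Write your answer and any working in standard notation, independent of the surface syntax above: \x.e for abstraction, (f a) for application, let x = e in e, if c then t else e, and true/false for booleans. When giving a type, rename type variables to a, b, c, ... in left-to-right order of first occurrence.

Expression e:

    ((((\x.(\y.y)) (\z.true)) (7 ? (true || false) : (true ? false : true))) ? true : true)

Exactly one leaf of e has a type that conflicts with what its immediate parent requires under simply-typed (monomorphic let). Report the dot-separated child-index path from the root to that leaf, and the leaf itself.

Answer: 0.1.0 : 7

Working:
y : b
\y._ : b -> b
\x._ : a -> b -> b
\z._ : c -> Bool
  unify a -> b -> b ~ (c -> Bool) -> d
  unify a ~ c -> Bool
  unify b -> b ~ d
_ _ : b -> b
  unify Int ~ Bool
  FAIL: mismatch Int ~ Bool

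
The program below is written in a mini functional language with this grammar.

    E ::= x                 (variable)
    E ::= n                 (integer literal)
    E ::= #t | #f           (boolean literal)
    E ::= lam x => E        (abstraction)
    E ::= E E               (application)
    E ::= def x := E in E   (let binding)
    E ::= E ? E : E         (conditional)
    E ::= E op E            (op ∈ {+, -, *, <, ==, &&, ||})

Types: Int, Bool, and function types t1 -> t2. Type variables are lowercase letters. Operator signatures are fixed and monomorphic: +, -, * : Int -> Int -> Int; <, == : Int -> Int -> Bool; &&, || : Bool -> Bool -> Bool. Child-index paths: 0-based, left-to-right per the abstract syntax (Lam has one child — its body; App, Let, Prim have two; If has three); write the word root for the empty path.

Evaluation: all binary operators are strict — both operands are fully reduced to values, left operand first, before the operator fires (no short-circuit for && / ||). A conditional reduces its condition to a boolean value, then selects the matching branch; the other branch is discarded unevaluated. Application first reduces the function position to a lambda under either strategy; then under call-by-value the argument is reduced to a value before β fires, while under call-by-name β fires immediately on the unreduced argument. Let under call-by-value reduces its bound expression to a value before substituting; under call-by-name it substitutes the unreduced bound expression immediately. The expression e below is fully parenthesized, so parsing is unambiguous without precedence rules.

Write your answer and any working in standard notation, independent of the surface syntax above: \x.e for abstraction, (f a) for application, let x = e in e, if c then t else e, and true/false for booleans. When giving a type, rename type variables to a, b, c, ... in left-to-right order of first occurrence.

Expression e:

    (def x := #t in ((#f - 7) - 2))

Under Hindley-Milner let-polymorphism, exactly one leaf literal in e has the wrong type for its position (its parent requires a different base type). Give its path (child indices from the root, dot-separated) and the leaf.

Answer: 1.0.0 : false

Trace:
let x : Bool
  unify Bool ~ Int
  FAIL: mismatch Bool ~ Int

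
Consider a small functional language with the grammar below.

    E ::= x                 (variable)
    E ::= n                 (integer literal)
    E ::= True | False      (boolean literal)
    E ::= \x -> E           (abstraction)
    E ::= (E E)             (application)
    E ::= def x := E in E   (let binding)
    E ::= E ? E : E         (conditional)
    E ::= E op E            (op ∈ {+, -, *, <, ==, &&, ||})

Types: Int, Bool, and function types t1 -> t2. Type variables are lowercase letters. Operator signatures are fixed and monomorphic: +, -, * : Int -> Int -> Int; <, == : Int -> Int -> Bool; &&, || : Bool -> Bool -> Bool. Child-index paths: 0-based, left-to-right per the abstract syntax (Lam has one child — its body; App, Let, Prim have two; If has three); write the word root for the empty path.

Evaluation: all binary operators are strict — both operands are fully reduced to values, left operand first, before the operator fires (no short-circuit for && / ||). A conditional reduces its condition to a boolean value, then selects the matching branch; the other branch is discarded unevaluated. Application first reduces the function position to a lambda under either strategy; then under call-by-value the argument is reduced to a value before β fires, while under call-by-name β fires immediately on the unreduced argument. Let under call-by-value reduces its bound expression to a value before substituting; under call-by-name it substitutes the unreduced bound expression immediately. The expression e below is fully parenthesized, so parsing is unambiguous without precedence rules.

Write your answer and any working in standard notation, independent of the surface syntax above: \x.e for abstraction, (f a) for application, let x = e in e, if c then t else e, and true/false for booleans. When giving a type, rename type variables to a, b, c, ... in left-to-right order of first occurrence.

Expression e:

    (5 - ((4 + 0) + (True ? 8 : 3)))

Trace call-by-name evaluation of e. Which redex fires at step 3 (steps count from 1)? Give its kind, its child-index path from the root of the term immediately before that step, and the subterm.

Trace:
step 0: (5 - ((4 + 0) + (if true then 8 else 3)))
step 1: [delta@1.0] (5 - (4 + (if true then 8 else 3)))
step 2: [if@1.1] (5 - (4 + 8))
step 3: [delta@1] (5 - 12)

Answer: delta at 1 : (4 + 8)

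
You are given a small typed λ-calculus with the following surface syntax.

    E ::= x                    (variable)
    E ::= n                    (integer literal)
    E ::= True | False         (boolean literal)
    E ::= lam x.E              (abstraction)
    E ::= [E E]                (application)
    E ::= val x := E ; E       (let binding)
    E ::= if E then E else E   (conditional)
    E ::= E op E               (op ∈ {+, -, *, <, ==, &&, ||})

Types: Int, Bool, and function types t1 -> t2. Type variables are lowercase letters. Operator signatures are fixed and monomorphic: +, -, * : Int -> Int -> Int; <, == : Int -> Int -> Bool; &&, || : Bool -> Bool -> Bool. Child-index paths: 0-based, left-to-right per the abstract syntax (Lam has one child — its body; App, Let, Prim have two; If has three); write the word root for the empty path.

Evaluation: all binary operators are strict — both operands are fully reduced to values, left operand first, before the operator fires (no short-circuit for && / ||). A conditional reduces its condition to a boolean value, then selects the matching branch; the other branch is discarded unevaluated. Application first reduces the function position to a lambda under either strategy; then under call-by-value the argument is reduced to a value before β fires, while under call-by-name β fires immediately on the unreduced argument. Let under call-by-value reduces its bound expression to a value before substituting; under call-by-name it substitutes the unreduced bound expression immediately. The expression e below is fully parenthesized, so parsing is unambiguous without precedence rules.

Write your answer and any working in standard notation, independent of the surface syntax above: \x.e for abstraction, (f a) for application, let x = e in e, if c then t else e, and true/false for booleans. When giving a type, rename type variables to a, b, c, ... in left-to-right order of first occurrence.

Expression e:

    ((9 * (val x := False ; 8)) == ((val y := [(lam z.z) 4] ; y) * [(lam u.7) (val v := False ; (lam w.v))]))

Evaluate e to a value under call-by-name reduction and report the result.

Working:
step 0: ((9 * (let x = false in 8)) == ((let y = ((\z.z) 4) in y) * ((\u.7) (let v = false in (\w.v)))))
step 1: [let@0.1] ((9 * 8) == ((let y = ((\z.z) 4) in y) * ((\u.7) (let v = false in (\w.v)))))
step 2: [delta@0] (72 == ((let y = ((\z.z) 4) in y) * ((\u.7) (let v = false in (\w.v)))))
step 3: [let@1.0] (72 == (((\z.z) 4) * ((\u.7) (let v = false in (\w.v)))))
step 4: [beta@1.0] (72 == (4 * ((\u.7) (let v = false in (\w.v)))))
step 5: [beta@1.1] (72 == (4 * 7))
step 6: [delta@1] (72 == 28)
step 7: [delta@root] false

Answer: false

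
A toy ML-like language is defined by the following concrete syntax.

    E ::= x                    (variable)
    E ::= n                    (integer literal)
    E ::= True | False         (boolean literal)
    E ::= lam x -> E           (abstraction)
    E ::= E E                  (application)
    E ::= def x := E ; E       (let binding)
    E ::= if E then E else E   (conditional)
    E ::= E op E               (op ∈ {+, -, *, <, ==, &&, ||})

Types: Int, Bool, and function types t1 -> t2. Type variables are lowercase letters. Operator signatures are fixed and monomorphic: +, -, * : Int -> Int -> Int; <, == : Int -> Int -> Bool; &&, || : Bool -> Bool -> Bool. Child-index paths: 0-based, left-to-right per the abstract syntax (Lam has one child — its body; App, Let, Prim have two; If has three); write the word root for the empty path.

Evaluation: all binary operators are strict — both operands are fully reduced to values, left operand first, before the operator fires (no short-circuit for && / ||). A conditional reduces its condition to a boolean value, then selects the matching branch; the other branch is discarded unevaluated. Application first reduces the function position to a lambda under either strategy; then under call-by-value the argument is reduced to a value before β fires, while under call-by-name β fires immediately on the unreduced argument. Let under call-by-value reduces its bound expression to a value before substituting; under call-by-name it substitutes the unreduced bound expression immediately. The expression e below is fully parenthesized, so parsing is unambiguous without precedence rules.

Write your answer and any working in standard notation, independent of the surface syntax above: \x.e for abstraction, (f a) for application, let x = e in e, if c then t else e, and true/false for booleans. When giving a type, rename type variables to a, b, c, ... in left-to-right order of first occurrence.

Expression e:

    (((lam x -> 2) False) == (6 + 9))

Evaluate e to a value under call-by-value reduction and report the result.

Derivation:
step 0: (((\x.2) false) == (6 + 9))
step 1: [beta@0] (2 == (6 + 9))
step 2: [delta@1] (2 == 15)
step 3: [delta@root] false

Answer: false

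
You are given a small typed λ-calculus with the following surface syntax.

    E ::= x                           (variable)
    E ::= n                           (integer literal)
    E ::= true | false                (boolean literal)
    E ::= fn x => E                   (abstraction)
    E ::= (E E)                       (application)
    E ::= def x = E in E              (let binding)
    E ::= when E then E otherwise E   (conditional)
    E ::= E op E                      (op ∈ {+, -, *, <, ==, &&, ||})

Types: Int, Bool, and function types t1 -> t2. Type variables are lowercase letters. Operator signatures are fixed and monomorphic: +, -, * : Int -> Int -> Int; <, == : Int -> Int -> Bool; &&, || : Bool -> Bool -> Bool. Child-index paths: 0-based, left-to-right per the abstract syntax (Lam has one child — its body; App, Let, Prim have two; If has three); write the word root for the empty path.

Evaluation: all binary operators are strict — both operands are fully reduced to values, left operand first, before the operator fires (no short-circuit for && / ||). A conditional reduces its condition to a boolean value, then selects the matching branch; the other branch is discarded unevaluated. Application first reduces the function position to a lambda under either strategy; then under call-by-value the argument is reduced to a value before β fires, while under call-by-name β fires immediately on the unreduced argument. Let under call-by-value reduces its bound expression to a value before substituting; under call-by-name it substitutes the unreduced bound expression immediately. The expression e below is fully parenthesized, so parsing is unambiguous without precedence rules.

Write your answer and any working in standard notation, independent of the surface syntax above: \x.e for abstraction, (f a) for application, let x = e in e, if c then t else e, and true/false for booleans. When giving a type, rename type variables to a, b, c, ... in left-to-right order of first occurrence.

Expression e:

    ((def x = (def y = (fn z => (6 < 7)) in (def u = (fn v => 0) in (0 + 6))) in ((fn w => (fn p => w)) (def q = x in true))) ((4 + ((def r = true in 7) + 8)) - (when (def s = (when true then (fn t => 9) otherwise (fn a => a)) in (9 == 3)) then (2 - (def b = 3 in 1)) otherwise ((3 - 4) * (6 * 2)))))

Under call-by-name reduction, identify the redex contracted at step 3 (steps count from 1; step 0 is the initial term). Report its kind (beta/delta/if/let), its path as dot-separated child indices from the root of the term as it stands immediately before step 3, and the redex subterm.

Answer: beta at root : ((\p.(let q = (let y = (\z.(6 < 7)) in (let u = (\v.0) in (0 + 6))) in true)) ((4 + ((let r = true in 7) + 8)) - (if (let s = (if true then (\t.9) else (\a.a)) in (9 == 3)) then (2 - (let b = 3 in 1)) else ((3 - 4) * (6 * 2)))))

Derivation:
step 0: ((let x = (let y = (\z.(6 < 7)) in (let u = (\v.0) in (0 + 6))) in ((\w.(\p.w)) (let q = x in true))) ((4 + ((let r = true in 7) + 8)) - (if (let s = (if true then (\t.9) else (\a.a)) in (9 == 3)) then (2 - (let b = 3 in 1)) else ((3 - 4) * (6 * 2)))))
step 1: [let@0] (((\w.(\p.w)) (let q = (let y = (\z.(6 < 7)) in (let u = (\v.0) in (0 + 6))) in true)) ((4 + ((let r = true in 7) + 8)) - (if (let s = (if true then (\t.9) else (\a.a)) in (9 == 3)) then (2 - (let b = 3 in 1)) else ((3 - 4) * (6 * 2)))))
step 2: [beta@0] ((\p.(let q = (let y = (\z.(6 < 7)) in (let u = (\v.0) in (0 + 6))) in true)) ((4 + ((let r = true in 7) + 8)) - (if (let s = (if true then (\t.9) else (\a.a)) in (9 == 3)) then (2 - (let b = 3 in 1)) else ((3 - 4) * (6 * 2)))))
step 3: [beta@root] (let q = (let y = (\z.(6 < 7)) in (let u = (\v.0) in (0 + 6))) in true)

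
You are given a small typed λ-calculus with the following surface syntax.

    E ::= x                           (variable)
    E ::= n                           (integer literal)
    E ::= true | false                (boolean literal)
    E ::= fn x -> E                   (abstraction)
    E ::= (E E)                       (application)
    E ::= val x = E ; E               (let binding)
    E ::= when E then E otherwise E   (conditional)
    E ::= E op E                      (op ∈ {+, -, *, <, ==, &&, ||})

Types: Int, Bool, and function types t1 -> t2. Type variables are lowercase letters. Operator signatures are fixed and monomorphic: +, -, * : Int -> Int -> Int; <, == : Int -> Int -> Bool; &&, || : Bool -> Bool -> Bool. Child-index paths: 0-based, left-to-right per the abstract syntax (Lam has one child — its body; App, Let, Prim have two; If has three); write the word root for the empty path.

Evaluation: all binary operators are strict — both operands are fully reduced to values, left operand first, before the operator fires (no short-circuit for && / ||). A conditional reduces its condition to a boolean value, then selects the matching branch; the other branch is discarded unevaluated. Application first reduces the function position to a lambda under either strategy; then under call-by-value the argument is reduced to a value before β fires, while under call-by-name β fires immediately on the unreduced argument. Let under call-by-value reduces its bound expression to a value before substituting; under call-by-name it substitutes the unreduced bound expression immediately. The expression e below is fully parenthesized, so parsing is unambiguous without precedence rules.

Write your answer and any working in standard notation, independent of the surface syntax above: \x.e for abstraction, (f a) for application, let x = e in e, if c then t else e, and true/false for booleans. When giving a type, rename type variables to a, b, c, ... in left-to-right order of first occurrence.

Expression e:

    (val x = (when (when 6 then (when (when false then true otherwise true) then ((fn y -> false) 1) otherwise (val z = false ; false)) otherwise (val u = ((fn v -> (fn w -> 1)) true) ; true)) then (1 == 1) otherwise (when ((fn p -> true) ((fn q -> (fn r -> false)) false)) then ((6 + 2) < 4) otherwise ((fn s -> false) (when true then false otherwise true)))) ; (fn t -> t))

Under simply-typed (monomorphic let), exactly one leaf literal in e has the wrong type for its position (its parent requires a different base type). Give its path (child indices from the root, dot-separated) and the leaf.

Trace:
  unify Int ~ Bool
  FAIL: mismatch Int ~ Bool

Answer: 0.0.0 : 6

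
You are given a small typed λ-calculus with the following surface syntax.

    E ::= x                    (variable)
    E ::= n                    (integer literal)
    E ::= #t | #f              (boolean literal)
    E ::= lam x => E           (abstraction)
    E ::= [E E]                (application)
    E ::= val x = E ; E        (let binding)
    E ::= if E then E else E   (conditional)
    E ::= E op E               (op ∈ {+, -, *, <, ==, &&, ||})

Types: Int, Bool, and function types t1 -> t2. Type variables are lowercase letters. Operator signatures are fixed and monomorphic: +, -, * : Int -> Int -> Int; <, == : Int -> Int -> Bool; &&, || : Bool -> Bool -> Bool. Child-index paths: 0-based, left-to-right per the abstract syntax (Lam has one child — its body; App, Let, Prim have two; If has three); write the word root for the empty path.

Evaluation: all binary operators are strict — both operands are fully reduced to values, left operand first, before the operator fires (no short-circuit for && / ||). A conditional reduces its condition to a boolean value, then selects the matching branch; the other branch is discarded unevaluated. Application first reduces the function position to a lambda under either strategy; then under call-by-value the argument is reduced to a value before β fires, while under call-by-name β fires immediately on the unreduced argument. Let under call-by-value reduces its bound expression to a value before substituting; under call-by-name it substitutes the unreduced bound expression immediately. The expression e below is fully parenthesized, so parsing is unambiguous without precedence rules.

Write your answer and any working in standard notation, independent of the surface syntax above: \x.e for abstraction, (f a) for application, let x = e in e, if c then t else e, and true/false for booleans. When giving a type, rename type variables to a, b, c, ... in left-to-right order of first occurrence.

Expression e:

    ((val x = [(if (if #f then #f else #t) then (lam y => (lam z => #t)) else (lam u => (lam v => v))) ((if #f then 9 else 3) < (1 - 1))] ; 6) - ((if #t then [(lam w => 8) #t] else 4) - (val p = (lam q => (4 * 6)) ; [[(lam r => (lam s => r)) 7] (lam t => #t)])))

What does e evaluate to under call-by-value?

Derivation:
step 0: ((let x = ((if (if false then false else true) then (\y.(\z.true)) else (\u.(\v.v))) ((if false then 9 else 3) < (1 - 1))) in 6) - ((if true then ((\w.8) true) else 4) - (let p = (\q.(4 * 6)) in (((\r.(\s.r)) 7) (\t.true)))))
step 1: [if@0.0.0.0] ((let x = ((if true then (\y.(\z.true)) else (\u.(\v.v))) ((if false then 9 else 3) < (1 - 1))) in 6) - ((if true then ((\w.8) true) else 4) - (let p = (\q.(4 * 6)) in (((\r.(\s.r)) 7) (\t.true)))))
step 2: [if@0.0.0] ((let x = ((\y.(\z.true)) ((if false then 9 else 3) < (1 - 1))) in 6) - ((if true then ((\w.8) true) else 4) - (let p = (\q.(4 * 6)) in (((\r.(\s.r)) 7) (\t.true)))))
step 3: [if@0.0.1.0] ((let x = ((\y.(\z.true)) (3 < (1 - 1))) in 6) - ((if true then ((\w.8) true) else 4) - (let p = (\q.(4 * 6)) in (((\r.(\s.r)) 7) (\t.true)))))
step 4: [delta@0.0.1.1] ((let x = ((\y.(\z.true)) (3 < 0)) in 6) - ((if true then ((\w.8) true) else 4) - (let p = (\q.(4 * 6)) in (((\r.(\s.r)) 7) (\t.true)))))
step 5: [delta@0.0.1] ((let x = ((\y.(\z.true)) false) in 6) - ((if true then ((\w.8) true) else 4) - (let p = (\q.(4 * 6)) in (((\r.(\s.r)) 7) (\t.true)))))
step 6: [beta@0.0] ((let x = (\z.true) in 6) - ((if true then ((\w.8) true) else 4) - (let p = (\q.(4 * 6)) in (((\r.(\s.r)) 7) (\t.true)))))
step 7: [let@0] (6 - ((if true then ((\w.8) true) else 4) - (let p = (\q.(4 * 6)) in (((\r.(\s.r)) 7) (\t.true)))))
step 8: [if@1.0] (6 - (((\w.8) true) - (let p = (\q.(4 * 6)) in (((\r.(\s.r)) 7) (\t.true)))))
step 9: [beta@1.0] (6 - (8 - (let p = (\q.(4 * 6)) in (((\r.(\s.r)) 7) (\t.true)))))
step 10: [let@1.1] (6 - (8 - (((\r.(\s.r)) 7) (\t.true))))
step 11: [beta@1.1.0] (6 - (8 - ((\s.7) (\t.true))))
step 12: [beta@1.1] (6 - (8 - 7))
step 13: [delta@1] (6 - 1)
step 14: [delta@root] 5

Answer: 5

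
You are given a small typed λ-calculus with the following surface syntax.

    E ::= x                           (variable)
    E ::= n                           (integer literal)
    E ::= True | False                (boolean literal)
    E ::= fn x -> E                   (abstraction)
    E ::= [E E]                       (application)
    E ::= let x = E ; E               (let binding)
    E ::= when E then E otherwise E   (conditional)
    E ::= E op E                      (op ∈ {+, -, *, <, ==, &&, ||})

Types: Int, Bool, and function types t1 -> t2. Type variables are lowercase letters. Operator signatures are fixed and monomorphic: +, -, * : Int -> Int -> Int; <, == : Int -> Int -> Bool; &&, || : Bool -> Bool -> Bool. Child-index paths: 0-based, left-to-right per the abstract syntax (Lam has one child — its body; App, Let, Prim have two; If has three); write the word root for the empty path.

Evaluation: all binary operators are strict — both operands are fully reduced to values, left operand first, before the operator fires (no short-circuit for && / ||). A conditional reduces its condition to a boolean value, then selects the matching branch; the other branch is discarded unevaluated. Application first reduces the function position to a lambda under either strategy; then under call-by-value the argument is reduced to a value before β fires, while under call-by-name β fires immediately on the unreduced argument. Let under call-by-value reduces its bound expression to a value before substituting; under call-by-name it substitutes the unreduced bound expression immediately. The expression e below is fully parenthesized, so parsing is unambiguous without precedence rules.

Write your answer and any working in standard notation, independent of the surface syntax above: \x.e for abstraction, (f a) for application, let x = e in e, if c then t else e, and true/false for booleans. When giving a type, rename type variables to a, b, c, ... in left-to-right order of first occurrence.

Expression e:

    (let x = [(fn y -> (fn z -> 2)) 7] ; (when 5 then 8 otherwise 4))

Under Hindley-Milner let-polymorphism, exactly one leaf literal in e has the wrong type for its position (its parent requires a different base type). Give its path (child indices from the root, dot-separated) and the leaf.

Answer: 1.0 : 5

Trace:
\z._ : b -> Int
\y._ : a -> b -> Int
  unify a -> b -> Int ~ Int -> c
  unify a ~ Int
  unify b -> Int ~ c
_ _ : b -> Int
let x : forall. b -> Int
  unify Int ~ Bool
  FAIL: mismatch Int ~ Bool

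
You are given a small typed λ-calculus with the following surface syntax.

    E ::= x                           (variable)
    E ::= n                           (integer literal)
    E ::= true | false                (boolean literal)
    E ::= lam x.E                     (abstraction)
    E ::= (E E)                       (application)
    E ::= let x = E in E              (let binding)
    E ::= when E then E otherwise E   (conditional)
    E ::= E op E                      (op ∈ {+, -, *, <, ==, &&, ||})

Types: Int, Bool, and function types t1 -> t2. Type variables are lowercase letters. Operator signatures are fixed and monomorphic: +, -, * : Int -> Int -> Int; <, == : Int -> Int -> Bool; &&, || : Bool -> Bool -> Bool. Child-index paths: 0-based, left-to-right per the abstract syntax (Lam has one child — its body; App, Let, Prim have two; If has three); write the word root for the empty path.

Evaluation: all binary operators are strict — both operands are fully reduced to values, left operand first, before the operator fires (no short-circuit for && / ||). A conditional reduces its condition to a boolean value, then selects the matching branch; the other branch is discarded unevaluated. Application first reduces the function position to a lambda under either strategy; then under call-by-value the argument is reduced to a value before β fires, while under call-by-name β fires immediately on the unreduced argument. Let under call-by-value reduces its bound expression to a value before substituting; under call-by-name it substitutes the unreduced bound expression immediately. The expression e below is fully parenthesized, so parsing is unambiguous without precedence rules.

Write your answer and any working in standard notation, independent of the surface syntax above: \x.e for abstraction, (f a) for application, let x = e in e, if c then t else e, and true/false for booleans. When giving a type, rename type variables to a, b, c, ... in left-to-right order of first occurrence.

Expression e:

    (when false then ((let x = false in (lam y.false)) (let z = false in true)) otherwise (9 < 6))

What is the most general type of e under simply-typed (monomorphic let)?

Answer: Bool

Derivation:
  unify Bool ~ Bool
let x : Bool
\y._ : a -> Bool
let z : Bool
  unify a -> Bool ~ Bool -> b
  unify a ~ Bool
  unify Bool ~ b
_ _ : Bool
  unify Int ~ Int
  unify Int ~ Int
  unify Bool ~ Bool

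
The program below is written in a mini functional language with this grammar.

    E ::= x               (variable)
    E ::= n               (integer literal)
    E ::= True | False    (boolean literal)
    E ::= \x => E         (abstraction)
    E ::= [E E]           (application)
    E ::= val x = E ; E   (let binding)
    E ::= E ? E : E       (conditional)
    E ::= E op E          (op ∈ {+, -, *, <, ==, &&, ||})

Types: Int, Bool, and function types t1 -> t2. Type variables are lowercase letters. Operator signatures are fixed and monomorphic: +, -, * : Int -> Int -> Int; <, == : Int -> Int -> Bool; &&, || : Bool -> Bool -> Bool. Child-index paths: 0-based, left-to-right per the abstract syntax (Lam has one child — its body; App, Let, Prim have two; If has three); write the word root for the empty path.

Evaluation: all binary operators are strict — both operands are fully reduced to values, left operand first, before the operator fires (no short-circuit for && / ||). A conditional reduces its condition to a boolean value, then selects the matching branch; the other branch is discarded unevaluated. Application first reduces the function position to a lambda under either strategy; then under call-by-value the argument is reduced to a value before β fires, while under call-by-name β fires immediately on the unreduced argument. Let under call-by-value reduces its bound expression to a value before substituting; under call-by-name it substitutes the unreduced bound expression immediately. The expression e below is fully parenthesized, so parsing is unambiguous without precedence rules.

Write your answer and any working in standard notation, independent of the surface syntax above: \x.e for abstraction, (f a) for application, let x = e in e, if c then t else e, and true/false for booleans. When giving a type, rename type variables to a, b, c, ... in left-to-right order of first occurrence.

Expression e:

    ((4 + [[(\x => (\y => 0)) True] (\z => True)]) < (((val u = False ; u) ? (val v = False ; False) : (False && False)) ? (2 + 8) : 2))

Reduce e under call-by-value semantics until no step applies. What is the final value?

Answer: false

Trace:
step 0: ((4 + (((\x.(\y.0)) true) (\z.true))) < (if (if (let u = false in u) then (let v = false in false) else (false && false)) then (2 + 8) else 2))
step 1: [beta@0.1.0] ((4 + ((\y.0) (\z.true))) < (if (if (let u = false in u) then (let v = false in false) else (false && false)) then (2 + 8) else 2))
step 2: [beta@0.1] ((4 + 0) < (if (if (let u = false in u) then (let v = false in false) else (false && false)) then (2 + 8) else 2))
step 3: [delta@0] (4 < (if (if (let u = false in u) then (let v = false in false) else (false && false)) then (2 + 8) else 2))
step 4: [let@1.0.0] (4 < (if (if false then (let v = false in false) else (false && false)) then (2 + 8) else 2))
step 5: [if@1.0] (4 < (if (false && false) then (2 + 8) else 2))
step 6: [delta@1.0] (4 < (if false then (2 + 8) else 2))
step 7: [if@1] (4 < 2)
step 8: [delta@root] false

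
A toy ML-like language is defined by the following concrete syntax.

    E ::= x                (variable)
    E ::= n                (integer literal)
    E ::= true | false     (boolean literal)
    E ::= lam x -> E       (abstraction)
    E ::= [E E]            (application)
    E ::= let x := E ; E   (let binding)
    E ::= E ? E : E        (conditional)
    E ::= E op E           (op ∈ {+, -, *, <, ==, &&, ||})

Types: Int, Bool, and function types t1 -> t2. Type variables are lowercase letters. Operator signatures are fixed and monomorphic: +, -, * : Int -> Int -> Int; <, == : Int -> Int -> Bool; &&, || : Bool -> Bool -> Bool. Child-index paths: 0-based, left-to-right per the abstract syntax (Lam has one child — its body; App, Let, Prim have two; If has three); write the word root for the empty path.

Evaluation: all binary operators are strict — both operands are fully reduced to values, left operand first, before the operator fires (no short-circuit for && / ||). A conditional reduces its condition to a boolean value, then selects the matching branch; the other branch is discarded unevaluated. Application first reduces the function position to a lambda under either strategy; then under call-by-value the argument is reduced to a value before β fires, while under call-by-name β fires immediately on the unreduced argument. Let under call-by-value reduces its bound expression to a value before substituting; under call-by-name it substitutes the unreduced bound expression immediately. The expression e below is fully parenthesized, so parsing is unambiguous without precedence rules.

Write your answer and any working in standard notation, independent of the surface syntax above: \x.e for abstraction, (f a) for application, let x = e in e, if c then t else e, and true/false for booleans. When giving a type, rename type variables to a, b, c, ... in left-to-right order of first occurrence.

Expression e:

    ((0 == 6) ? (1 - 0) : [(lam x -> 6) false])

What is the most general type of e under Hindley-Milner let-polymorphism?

Answer: Int

Trace:
  unify Int ~ Int
  unify Int ~ Int
  unify Bool ~ Bool
  unify Int ~ Int
  unify Int ~ Int
\x._ : a -> Int
  unify a -> Int ~ Bool -> b
  unify a ~ Bool
  unify Int ~ b
_ _ : Int
  unify Int ~ Int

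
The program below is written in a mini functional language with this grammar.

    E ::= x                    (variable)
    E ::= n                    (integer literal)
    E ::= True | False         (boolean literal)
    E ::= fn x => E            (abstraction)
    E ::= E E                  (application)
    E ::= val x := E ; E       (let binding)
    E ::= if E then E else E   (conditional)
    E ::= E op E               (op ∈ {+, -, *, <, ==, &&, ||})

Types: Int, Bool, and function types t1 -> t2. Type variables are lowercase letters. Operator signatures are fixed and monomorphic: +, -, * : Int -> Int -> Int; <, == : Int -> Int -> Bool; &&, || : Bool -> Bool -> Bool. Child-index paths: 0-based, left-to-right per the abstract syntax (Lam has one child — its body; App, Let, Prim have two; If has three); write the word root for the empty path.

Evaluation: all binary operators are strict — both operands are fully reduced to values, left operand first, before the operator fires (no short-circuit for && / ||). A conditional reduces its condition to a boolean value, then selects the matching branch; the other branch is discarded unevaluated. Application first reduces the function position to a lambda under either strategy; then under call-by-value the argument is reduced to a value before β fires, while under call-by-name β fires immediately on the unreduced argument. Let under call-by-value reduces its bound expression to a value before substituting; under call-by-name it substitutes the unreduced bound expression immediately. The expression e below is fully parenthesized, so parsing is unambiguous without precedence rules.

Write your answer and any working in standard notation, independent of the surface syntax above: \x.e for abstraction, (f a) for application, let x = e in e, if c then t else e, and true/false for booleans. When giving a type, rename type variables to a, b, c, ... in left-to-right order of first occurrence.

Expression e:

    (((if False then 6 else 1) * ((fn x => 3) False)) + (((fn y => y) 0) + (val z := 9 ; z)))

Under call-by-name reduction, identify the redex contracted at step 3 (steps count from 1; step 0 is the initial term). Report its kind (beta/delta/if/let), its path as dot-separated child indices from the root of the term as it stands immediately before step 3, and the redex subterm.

Answer: delta at 0 : (1 * 3)

Derivation:
step 0: (((if false then 6 else 1) * ((\x.3) false)) + (((\y.y) 0) + (let z = 9 in z)))
step 1: [if@0.0] ((1 * ((\x.3) false)) + (((\y.y) 0) + (let z = 9 in z)))
step 2: [beta@0.1] ((1 * 3) + (((\y.y) 0) + (let z = 9 in z)))
step 3: [delta@0] (3 + (((\y.y) 0) + (let z = 9 in z)))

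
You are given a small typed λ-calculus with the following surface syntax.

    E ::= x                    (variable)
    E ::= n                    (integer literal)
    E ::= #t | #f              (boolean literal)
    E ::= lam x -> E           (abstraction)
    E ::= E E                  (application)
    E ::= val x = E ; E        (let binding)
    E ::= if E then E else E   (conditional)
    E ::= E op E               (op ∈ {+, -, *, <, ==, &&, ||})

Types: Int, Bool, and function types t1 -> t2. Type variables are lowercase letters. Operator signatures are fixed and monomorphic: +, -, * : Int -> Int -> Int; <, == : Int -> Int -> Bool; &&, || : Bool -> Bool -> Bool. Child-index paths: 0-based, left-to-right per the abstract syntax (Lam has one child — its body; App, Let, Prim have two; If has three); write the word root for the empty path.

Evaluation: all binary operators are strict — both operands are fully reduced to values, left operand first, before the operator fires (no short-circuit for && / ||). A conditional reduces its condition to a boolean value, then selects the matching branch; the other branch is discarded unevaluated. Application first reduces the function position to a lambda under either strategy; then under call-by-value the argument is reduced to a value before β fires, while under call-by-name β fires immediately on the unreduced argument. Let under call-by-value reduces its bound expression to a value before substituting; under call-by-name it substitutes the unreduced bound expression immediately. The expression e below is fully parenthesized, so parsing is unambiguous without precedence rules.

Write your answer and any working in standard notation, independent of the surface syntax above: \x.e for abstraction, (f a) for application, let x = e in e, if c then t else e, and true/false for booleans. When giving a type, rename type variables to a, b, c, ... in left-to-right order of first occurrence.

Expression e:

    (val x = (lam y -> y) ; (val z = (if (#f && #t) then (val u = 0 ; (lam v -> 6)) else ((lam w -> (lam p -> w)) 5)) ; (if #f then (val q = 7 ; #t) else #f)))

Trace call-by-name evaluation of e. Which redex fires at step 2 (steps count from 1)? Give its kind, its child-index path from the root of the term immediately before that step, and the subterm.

Trace:
step 0: (let x = (\y.y) in (let z = (if (false && true) then (let u = 0 in (\v.6)) else ((\w.(\p.w)) 5)) in (if false then (let q = 7 in true) else false)))
step 1: [let@root] (let z = (if (false && true) then (let u = 0 in (\v.6)) else ((\w.(\p.w)) 5)) in (if false then (let q = 7 in true) else false))
step 2: [let@root] (if false then (let q = 7 in true) else false)

Answer: let at root : (let z = (if (false && true) then (let u = 0 in (\v.6)) else ((\w.(\p.w)) 5)) in (if false then (let q = 7 in true) else false))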